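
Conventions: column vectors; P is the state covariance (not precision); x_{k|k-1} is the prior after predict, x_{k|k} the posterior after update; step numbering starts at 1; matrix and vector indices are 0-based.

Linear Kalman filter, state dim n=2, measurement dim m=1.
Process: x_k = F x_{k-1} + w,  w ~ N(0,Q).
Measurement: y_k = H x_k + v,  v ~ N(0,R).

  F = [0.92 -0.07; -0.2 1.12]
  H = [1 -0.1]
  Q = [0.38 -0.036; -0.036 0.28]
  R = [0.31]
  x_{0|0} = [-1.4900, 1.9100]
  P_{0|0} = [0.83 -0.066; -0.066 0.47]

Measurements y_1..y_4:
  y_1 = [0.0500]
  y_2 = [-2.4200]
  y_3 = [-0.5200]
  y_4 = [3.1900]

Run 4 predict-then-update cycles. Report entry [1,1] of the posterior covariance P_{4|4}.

step 1: x^-=[-1.5045, 2.4372]  P^-=[1.0933 -0.2945; -0.2945 0.9323]  S=[1.4715]  K=[0.7630; -0.2635]  nu=[1.7982]  x^+=[-0.1325, 1.9634]  P^+=[0.2367 0.0013; 0.0013 0.8302]
step 2: x^-=[-0.2593, 2.2255]  P^-=[0.5842 -0.1432; -0.1432 1.3302]  S=[0.9362]  K=[0.6393; -0.2951]  nu=[-1.9381]  x^+=[-1.4985, 2.7974]  P^+=[0.2015 0.0334; 0.0334 1.2487]
step 3: x^-=[-1.5744, 3.4328]  P^-=[0.5524 -0.1361; -0.1361 1.8395]  S=[0.9080]  K=[0.6233; -0.3525]  nu=[1.3977]  x^+=[-0.7032, 2.9402]  P^+=[0.1996 0.0634; 0.0634 1.7267]
step 4: x^-=[-0.8527, 3.4336]  P^-=[0.5492 -0.1419; -0.1419 2.4255]  S=[0.9118]  K=[0.6179; -0.4216]  nu=[4.3861]  x^+=[1.8573, 1.5845]  P^+=[0.2011 0.0956; 0.0956 2.2634]

P_post[1,1] = 2.2634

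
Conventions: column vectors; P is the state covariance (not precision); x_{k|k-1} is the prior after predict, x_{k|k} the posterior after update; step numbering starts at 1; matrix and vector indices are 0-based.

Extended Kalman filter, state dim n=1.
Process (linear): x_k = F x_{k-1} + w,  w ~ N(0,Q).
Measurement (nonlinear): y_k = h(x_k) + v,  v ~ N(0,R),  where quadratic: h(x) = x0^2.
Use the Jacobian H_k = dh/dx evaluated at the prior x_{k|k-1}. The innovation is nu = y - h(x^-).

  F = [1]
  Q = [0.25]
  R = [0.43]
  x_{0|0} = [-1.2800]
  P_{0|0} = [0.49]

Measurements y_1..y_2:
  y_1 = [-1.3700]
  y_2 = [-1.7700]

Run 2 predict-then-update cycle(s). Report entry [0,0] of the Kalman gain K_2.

step 1: x^-=[-1.2800]  P^-=[0.7400]  H_jac=[-2.5600]  S=[5.2797]  K=[-0.3588]  nu=[-3.0084]  x^+=[-0.2006]  P^+=[0.0603]
step 2: x^-=[-0.2006]  P^-=[0.3103]  H_jac=[-0.4011]  S=[0.4799]  K=[-0.2593]  nu=[-1.8102]  x^+=[0.2689]  P^+=[0.2780]

K[0,0] = -0.2593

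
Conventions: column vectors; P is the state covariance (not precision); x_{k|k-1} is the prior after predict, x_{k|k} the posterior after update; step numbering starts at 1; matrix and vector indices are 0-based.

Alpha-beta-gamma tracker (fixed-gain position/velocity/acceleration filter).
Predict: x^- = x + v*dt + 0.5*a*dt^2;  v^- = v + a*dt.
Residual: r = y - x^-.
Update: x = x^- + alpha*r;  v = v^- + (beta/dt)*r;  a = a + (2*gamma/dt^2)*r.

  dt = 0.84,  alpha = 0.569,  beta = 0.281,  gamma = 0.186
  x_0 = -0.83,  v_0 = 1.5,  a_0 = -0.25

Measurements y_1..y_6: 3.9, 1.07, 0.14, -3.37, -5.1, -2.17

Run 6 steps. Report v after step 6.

step 1: x_pred=0.3418  r=3.5582  x^+=2.3664  v^+=2.4803  a^+=1.6259
step 2: x_pred=5.0235  r=-3.9535  x^+=2.7740  v^+=2.5235  a^+=-0.4584
step 3: x_pred=4.7320  r=-4.5920  x^+=2.1192  v^+=0.6023  a^+=-2.8794
step 4: x_pred=1.6093  r=-4.9793  x^+=-1.2239  v^+=-3.4820  a^+=-5.5045
step 5: x_pred=-6.0908  r=0.9908  x^+=-5.5270  v^+=-7.7743  a^+=-4.9821
step 6: x_pred=-13.8152  r=11.6452  x^+=-7.1891  v^+=-8.0637  a^+=1.1573

v_post = -8.0637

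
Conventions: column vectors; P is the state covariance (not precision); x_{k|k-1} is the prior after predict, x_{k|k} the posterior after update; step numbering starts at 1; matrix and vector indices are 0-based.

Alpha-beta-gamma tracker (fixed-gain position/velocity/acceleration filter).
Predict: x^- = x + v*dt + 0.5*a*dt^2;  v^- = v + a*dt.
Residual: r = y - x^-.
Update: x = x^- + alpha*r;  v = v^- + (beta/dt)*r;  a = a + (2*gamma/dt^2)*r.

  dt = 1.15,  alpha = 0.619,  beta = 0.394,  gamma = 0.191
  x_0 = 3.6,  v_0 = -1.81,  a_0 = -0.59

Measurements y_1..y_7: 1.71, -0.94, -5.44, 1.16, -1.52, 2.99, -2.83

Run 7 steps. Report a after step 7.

a_post = -1.3617

step 1: x_pred=1.1284  r=0.5816  x^+=1.4884  v^+=-2.2892  a^+=-0.4220
step 2: x_pred=-1.4233  r=0.4833  x^+=-1.1241  v^+=-2.6090  a^+=-0.2824
step 3: x_pred=-4.3112  r=-1.1288  x^+=-5.0099  v^+=-3.3205  a^+=-0.6085
step 4: x_pred=-9.2308  r=10.3908  x^+=-2.7989  v^+=-0.4602  a^+=2.3929
step 5: x_pred=-1.7459  r=0.2259  x^+=-1.6061  v^+=2.3690  a^+=2.4581
step 6: x_pred=2.7437  r=0.2463  x^+=2.8962  v^+=5.2802  a^+=2.5293
step 7: x_pred=10.6409  r=-13.4709  x^+=2.3024  v^+=3.5736  a^+=-1.3617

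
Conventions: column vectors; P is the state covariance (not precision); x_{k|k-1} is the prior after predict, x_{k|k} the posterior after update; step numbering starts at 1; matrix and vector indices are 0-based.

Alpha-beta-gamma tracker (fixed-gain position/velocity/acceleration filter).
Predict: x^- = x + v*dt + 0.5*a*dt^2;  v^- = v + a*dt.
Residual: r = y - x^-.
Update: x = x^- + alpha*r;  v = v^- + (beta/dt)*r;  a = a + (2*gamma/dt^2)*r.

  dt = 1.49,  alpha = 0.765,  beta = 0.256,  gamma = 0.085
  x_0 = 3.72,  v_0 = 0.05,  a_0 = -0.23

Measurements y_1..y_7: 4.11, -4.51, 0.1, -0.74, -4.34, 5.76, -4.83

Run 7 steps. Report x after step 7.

x_post = -2.6582

step 1: x_pred=3.5392  r=0.5708  x^+=3.9759  v^+=-0.1946  a^+=-0.1863
step 2: x_pred=3.4791  r=-7.9891  x^+=-2.6326  v^+=-1.8448  a^+=-0.7980
step 3: x_pred=-6.2672  r=6.3672  x^+=-1.3963  v^+=-1.9399  a^+=-0.3105
step 4: x_pred=-4.6314  r=3.8914  x^+=-1.6545  v^+=-1.7340  a^+=-0.0125
step 5: x_pred=-4.2520  r=-0.0880  x^+=-4.3193  v^+=-1.7677  a^+=-0.0192
step 6: x_pred=-6.9746  r=12.7346  x^+=2.7674  v^+=0.3916  a^+=0.9559
step 7: x_pred=4.4119  r=-9.2419  x^+=-2.6582  v^+=0.2280  a^+=0.2482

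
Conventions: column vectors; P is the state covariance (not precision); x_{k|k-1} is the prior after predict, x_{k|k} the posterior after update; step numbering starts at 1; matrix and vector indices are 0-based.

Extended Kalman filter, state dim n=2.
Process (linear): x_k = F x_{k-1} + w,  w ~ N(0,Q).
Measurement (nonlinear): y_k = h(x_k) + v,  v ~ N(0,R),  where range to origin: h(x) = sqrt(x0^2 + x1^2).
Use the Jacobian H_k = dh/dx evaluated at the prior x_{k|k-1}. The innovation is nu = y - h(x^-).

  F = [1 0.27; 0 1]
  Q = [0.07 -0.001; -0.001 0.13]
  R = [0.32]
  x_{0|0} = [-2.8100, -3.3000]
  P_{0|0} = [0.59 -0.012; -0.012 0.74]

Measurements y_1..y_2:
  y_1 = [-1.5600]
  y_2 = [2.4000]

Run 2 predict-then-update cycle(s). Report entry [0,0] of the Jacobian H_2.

step 1: x^-=[-3.7010, -3.3000]  P^-=[0.7075 0.1868; 0.1868 0.8700]  H_jac=[-0.7464 -0.6655]  S=[1.2850]  K=[-0.5077; -0.5591]  nu=[-6.5186]  x^+=[-0.3918, 0.3443]  P^+=[0.3763 -0.1779; -0.1779 0.4684]
step 2: x^-=[-0.2988, 0.3443]  P^-=[0.3844 -0.0525; -0.0525 0.5984]  H_jac=[-0.6554 0.7553]  S=[0.8784]  K=[-0.3319; 0.5536]  nu=[1.9441]  x^+=[-0.9441, 1.4207]  P^+=[0.2876 0.1089; 0.1089 0.3291]

H_jac[0,0] = -0.6554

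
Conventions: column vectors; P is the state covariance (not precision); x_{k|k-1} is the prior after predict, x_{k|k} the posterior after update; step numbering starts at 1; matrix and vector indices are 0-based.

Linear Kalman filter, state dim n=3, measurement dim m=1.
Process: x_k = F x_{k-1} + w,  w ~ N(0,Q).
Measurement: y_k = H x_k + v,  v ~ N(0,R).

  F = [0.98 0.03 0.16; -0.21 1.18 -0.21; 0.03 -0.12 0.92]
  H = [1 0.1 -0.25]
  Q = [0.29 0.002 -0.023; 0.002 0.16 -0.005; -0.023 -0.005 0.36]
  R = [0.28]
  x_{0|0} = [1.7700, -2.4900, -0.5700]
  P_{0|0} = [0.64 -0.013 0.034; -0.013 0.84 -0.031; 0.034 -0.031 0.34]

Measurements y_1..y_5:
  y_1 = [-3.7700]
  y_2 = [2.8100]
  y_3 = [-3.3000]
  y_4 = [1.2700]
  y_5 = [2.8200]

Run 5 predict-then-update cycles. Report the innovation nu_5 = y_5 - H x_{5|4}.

innov = [2.9565]

step 1: x^-=[1.5687, -3.1902, -0.1725]  P^-=[0.9237 -0.1401 0.0749; -0.1401 1.3976 -0.2357; 0.0749 -0.2357 0.6693]  S=[1.2058]  K=[0.7389; 0.0485; -0.0962]  nu=[-5.0628]  x^+=[-2.1722, -3.4360, 0.3144]  P^+=[0.2654 -0.1834 0.1606; -0.1834 1.3948 -0.2300; 0.1606 -0.2300 0.6581]
step 2: x^-=[-2.1815, -3.6643, 0.6364]  P^-=[0.6003 -0.3167 0.2417; -0.3167 2.3619 -0.6300; 0.2417 -0.6300 0.9983]  S=[0.8137]  K=[0.6246; 0.0946; -0.0871]  nu=[5.5170]  x^+=[1.2647, -3.1423, 0.1558]  P^+=[0.2829 -0.3648 0.2860; -0.3648 2.3546 -0.6233; 0.2860 -0.6233 0.9922]
step 3: x^-=[1.1700, -4.0062, 0.5583]  P^-=[0.6514 -0.6080 0.4194; -0.6080 4.0097 -1.3034; 0.4194 -1.3034 1.3900]  S=[0.7923]  K=[0.6132; 0.1500; -0.0737]  nu=[-3.9298]  x^+=[-1.2396, -4.5958, 0.8480]  P^+=[0.3536 -0.6808 0.4552; -0.6808 3.9919 -1.2946; 0.4552 -1.2946 1.3856]
step 4: x^-=[-1.2170, -5.3408, 1.2945]  P^-=[0.7589 -1.1043 0.6582; -1.1043 6.8142 -2.4103; 0.6582 -2.4103 1.9065]  S=[0.7968]  K=[0.6074; 0.2255; -0.0746]  nu=[3.3447]  x^+=[0.8145, -4.5865, 1.0449]  P^+=[0.4650 -1.2135 0.6943; -1.2135 6.7737 -2.3969; 0.6943 -2.3969 1.9021]
step 5: x^-=[0.8278, -5.8025, 1.5361]  P^-=[0.9147 -1.9171 0.9971; -1.9171 11.5466 -4.2091; 0.9971 -4.2091 2.6442]  S=[0.8040]  K=[0.5893; 0.3606; -0.1056]  nu=[2.9565]  x^+=[2.5700, -4.7365, 1.2239]  P^+=[0.6356 -2.0879 1.0471; -2.0879 11.4421 -4.1785; 1.0471 -4.1785 2.6352]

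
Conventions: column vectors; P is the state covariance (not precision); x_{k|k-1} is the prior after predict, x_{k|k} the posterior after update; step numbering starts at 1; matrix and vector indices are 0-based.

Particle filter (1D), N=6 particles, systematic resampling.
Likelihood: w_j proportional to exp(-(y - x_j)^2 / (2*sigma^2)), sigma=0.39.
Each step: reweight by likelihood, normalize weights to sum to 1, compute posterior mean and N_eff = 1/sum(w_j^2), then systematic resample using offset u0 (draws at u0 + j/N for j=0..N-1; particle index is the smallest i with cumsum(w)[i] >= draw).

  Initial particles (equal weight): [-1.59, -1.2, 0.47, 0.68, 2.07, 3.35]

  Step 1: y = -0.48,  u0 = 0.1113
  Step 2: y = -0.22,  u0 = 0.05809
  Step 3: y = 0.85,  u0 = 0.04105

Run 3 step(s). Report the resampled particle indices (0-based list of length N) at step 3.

resampled_idx = [2, 2, 3, 4, 4, 5]

step 1: w=[0.0663, 0.6923, 0.1958, 0.0456, 0.0000, 0.0000]  mean=-0.8130  Neff=1.9083  idx=[1, 1, 1, 1, 2, 2]
step 2: w=[0.0723, 0.0723, 0.0723, 0.0723, 0.3554, 0.3554]  mean=-0.0131  Neff=3.6565  idx=[0, 3, 4, 4, 5, 5]
step 3: w=[0.0000, 0.0000, 0.2500, 0.2500, 0.2500, 0.2500]  mean=0.4700  Neff=4.0000  idx=[2, 2, 3, 4, 4, 5]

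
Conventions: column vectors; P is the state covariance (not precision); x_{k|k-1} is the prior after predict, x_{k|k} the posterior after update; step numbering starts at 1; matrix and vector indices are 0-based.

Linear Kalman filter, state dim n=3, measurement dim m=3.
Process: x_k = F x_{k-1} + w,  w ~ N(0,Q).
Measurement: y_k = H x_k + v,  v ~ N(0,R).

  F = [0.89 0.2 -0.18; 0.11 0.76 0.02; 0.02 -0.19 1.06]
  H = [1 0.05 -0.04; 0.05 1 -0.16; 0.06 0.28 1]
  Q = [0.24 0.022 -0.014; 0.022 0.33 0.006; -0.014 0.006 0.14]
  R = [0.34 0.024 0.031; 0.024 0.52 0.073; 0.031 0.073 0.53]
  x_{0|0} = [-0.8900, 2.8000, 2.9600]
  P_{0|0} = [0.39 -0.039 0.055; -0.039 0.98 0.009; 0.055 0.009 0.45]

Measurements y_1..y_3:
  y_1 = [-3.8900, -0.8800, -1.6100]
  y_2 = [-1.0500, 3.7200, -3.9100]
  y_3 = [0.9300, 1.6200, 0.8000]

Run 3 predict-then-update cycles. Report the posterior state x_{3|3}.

step 1: x^-=[-0.7649, 2.0893, 2.5878]  P^-=[0.5705 0.1790 -0.0698; 0.1790 0.8949 -0.1112; -0.0698 -0.1112 0.6802]  S=[0.9378 0.2977 0.0272; 0.2977 1.4884 0.1206; 0.0272 0.1206 1.2177]  K=[0.6132 0.0246 -0.0042; 0.0497 0.6043 0.0623; -0.0678 -0.1811 0.5490]  nu=[-3.1261, -2.5170, -4.7369]  x^+=[-2.7238, 0.1181, 0.6552]  P^+=[0.2082 0.0170 0.0013; 0.0170 0.3173 -0.0112; 0.0013 -0.0112 0.2787]
step 2: x^-=[-2.5185, -0.1968, 0.6176]  P^-=[0.4330 0.1030 -0.0799; 0.1030 0.5184 -0.0424; -0.0799 -0.0424 0.4691]  S=[0.7919 0.1928 -0.0067; 0.1928 1.0767 0.1083; -0.0067 0.1083 1.0115]  K=[0.5494 0.0317 -0.0245; 0.0490 0.4781 0.0568; -0.0884 -0.1435 0.4621]  nu=[1.5030, 4.1415, -4.3214]  x^+=[-1.4554, 1.6113, -2.1063]  P^+=[0.1856 0.0171 -0.0096; 0.0171 0.2523 -0.0051; -0.0096 -0.0051 0.2337]
step 3: x^-=[-0.5939, 1.0224, -2.5680]  P^-=[0.4142 0.0903 -0.0779; 0.0903 0.4807 -0.0304; -0.0779 -0.0304 0.4133]  S=[0.7714 0.1760 -0.0073; 0.1760 1.0323 0.1172; -0.0073 0.1172 0.9592]  K=[0.5395 0.0309 -0.0286; 0.0453 0.4604 0.0584; -0.0905 -0.1310 0.4325]  nu=[1.3701, 0.2165, 3.1173]  x^+=[0.0626, 1.3661, -1.3721]  P^+=[0.1820 0.0160 -0.0116; 0.0160 0.2434 -0.0032; -0.0116 -0.0032 0.2184]

x_post = [0.0626, 1.3661, -1.3721]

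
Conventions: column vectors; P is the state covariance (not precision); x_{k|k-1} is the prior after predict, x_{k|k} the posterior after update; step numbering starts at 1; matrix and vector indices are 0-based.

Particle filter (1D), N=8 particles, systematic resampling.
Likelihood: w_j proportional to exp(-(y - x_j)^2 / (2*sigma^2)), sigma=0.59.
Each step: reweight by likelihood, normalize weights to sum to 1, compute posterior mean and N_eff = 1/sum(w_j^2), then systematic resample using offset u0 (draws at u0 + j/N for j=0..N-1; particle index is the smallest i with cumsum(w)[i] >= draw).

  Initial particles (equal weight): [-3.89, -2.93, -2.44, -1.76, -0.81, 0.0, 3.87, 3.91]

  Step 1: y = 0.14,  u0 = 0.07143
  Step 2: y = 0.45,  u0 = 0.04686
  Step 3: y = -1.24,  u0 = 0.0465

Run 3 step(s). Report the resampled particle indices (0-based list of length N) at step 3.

resampled_idx = [0, 1, 2, 3, 4, 5, 6, 7]

step 1: w=[0.0000, 0.0000, 0.0001, 0.0045, 0.2186, 0.7769, 0.0000, 0.0000]  mean=-0.1851  Neff=1.5353  idx=[4, 4, 5, 5, 5, 5, 5, 5]
step 2: w=[0.0218, 0.0218, 0.1594, 0.1594, 0.1594, 0.1594, 0.1594, 0.1594]  mean=-0.0353  Neff=6.5189  idx=[2, 2, 3, 4, 5, 5, 6, 7]
step 3: w=[0.1250, 0.1250, 0.1250, 0.1250, 0.1250, 0.1250, 0.1250, 0.1250]  mean=0.0000  Neff=8.0000  idx=[0, 1, 2, 3, 4, 5, 6, 7]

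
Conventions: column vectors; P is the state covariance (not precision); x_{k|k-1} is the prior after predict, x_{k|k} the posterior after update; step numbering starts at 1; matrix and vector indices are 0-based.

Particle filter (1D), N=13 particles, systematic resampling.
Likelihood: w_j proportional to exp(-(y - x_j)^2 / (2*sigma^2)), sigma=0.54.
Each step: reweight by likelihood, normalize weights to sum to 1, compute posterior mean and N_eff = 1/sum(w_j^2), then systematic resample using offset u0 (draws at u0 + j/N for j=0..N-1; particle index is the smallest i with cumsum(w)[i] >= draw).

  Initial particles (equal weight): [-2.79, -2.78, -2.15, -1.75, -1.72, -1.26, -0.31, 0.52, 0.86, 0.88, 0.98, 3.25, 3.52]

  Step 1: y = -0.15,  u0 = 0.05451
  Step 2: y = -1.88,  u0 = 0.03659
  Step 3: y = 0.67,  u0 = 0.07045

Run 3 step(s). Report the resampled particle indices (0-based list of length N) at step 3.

step 1: w=[0.0000, 0.0000, 0.0005, 0.0061, 0.0072, 0.0599, 0.4744, 0.2296, 0.0862, 0.0804, 0.0555, 0.0000, 0.0000]  mean=0.0717  Neff=3.3505  idx=[5, 6, 6, 6, 6, 6, 6, 7, 7, 7, 8, 9, 10]
step 2: w=[0.8549, 0.0241, 0.0241, 0.0241, 0.0241, 0.0241, 0.0241, 0.0001, 0.0001, 0.0001, 0.0000, 0.0000, 0.0000]  mean=-1.1220  Neff=1.3617  idx=[0, 0, 0, 0, 0, 0, 0, 0, 0, 0, 0, 2, 5]
step 3: w=[0.0042, 0.0042, 0.0042, 0.0042, 0.0042, 0.0042, 0.0042, 0.0042, 0.0042, 0.0042, 0.0042, 0.4771, 0.4771]  mean=-0.3536  Neff=2.1959  idx=[11, 11, 11, 11, 11, 11, 12, 12, 12, 12, 12, 12, 12]

resampled_idx = [11, 11, 11, 11, 11, 11, 12, 12, 12, 12, 12, 12, 12]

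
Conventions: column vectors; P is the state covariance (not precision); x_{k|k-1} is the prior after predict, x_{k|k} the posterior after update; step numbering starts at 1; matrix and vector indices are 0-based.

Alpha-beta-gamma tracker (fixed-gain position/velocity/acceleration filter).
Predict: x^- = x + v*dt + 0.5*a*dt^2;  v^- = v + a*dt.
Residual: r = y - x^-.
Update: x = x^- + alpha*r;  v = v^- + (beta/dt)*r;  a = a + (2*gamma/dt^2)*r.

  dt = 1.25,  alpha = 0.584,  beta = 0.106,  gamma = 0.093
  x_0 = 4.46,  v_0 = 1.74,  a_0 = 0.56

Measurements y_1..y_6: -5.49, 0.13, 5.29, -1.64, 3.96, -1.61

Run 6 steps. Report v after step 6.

v_post = -1.8655

step 1: x_pred=7.0725  r=-12.5625  x^+=-0.2640  v^+=1.3747  a^+=-0.9354
step 2: x_pred=0.7236  r=-0.5936  x^+=0.3769  v^+=0.1551  a^+=-1.0061
step 3: x_pred=-0.2153  r=5.5053  x^+=2.9998  v^+=-0.6357  a^+=-0.3508
step 4: x_pred=1.9311  r=-3.5711  x^+=-0.1544  v^+=-1.3770  a^+=-0.7759
step 5: x_pred=-2.4818  r=6.4418  x^+=1.2802  v^+=-1.8005  a^+=-0.0090
step 6: x_pred=-0.9775  r=-0.6325  x^+=-1.3469  v^+=-1.8655  a^+=-0.0843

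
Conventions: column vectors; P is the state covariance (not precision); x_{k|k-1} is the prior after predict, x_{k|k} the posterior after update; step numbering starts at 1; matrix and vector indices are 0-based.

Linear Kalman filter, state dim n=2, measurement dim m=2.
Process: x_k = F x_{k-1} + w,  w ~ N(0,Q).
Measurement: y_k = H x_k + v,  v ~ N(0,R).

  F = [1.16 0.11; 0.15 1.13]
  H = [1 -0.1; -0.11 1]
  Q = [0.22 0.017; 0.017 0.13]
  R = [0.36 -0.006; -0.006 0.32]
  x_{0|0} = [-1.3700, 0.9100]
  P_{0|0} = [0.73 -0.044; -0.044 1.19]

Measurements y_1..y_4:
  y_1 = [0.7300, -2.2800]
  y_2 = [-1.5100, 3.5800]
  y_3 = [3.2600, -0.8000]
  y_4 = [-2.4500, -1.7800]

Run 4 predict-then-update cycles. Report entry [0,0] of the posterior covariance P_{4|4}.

P_post[0,0] = 0.2175

step 1: x^-=[-1.4891, 0.8228]  P^-=[1.2055 0.2335; 0.2335 1.6510]  S=[1.5353 -0.0676; -0.0676 1.9342]  K=[0.7735 0.0792; 0.0817 0.8432]  nu=[2.3014, -3.2666]  x^+=[0.0322, -1.7434]  P^+=[0.2832 0.0519; 0.0519 0.2750]
step 2: x^-=[-0.1545, -1.9653]  P^-=[0.6176 0.1693; 0.1693 0.5051]  S=[0.9488 0.0467; 0.0467 0.7954]  K=[0.6286 0.0905; 0.0954 0.6061]  nu=[-1.5520, 5.5283]  x^+=[-0.6297, 1.2373]  P^+=[0.2308 0.0506; 0.0506 0.1989]
step 3: x^-=[-0.5944, 1.3037]  P^-=[0.5459 0.1490; 0.1490 0.4064]  S=[0.8802 0.0440; 0.0440 0.7002]  K=[0.5988 0.0895; 0.0956 0.5510]  nu=[3.9848, -2.1691]  x^+=[1.5977, 0.4897]  P^+=[0.2200 0.0492; 0.0492 0.1811]
step 4: x^-=[1.9073, 0.7930]  P^-=[0.5307 0.1431; 0.1431 0.3829]  S=[0.8659 0.0420; 0.0420 0.6779]  K=[0.5921 0.0883; 0.0951 0.5358]  nu=[-4.2780, -2.3632]  x^+=[-0.8344, -0.8799]  P^+=[0.2175 0.0486; 0.0486 0.1762]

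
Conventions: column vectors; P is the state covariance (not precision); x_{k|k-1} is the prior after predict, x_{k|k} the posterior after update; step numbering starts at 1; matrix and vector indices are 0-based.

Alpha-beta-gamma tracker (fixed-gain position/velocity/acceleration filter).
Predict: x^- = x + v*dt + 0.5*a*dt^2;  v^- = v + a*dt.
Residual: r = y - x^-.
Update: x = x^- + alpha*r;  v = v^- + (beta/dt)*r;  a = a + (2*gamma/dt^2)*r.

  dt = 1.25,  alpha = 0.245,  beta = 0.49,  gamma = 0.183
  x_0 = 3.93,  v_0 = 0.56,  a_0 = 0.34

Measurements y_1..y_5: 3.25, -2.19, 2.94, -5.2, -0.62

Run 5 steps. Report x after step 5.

step 1: x_pred=4.8956  r=-1.6456  x^+=4.4924  v^+=0.3399  a^+=-0.0455
step 2: x_pred=4.8818  r=-7.0718  x^+=3.1492  v^+=-2.4891  a^+=-1.7020
step 3: x_pred=-1.2918  r=4.2318  x^+=-0.2550  v^+=-2.9577  a^+=-0.7107
step 4: x_pred=-4.5074  r=-0.6926  x^+=-4.6771  v^+=-4.1176  a^+=-0.8730
step 5: x_pred=-10.5061  r=9.8861  x^+=-8.0840  v^+=-1.3335  a^+=1.4427

x_post = -8.0840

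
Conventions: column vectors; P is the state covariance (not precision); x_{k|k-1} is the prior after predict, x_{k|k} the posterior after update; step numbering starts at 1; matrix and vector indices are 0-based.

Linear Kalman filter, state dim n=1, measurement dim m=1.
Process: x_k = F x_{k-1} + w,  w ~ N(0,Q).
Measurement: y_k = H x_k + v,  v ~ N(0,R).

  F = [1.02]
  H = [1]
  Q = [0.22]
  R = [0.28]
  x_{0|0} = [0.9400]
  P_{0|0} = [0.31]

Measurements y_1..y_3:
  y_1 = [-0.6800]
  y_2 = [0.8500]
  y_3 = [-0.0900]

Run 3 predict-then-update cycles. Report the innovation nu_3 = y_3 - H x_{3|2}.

step 1: x^-=[0.9588]  P^-=[0.5425]  S=[0.8225]  K=[0.6596]  nu=[-1.6388]  x^+=[-0.1221]  P^+=[0.1847]
step 2: x^-=[-0.1246]  P^-=[0.4121]  S=[0.6921]  K=[0.5955]  nu=[0.9746]  x^+=[0.4557]  P^+=[0.1667]
step 3: x^-=[0.4649]  P^-=[0.3935]  S=[0.6735]  K=[0.5842]  nu=[-0.5549]  x^+=[0.1407]  P^+=[0.1636]

innov = [-0.5549]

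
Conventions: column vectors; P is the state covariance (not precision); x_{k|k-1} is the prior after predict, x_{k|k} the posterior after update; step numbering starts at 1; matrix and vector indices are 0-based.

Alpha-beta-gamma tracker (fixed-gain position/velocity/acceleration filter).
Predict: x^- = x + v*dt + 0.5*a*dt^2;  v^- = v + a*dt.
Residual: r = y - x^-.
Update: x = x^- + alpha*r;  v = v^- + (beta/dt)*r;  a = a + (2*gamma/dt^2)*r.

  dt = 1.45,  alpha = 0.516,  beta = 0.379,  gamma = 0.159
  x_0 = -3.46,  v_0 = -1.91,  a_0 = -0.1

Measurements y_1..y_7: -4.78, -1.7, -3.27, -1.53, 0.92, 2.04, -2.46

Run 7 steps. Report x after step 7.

x_post = 2.1919

step 1: x_pred=-6.3346  r=1.5546  x^+=-5.5324  v^+=-1.6487  a^+=0.1351
step 2: x_pred=-7.7809  r=6.0809  x^+=-4.6432  v^+=0.1367  a^+=1.0549
step 3: x_pred=-3.3360  r=0.0660  x^+=-3.3019  v^+=1.6835  a^+=1.0648
step 4: x_pred=0.2586  r=-1.7886  x^+=-0.6643  v^+=2.7601  a^+=0.7943
step 5: x_pred=4.1728  r=-3.2528  x^+=2.4944  v^+=3.0616  a^+=0.3023
step 6: x_pred=7.2515  r=-5.2115  x^+=4.5624  v^+=2.1378  a^+=-0.4859
step 7: x_pred=7.1514  r=-9.6114  x^+=2.1919  v^+=-1.0789  a^+=-1.9396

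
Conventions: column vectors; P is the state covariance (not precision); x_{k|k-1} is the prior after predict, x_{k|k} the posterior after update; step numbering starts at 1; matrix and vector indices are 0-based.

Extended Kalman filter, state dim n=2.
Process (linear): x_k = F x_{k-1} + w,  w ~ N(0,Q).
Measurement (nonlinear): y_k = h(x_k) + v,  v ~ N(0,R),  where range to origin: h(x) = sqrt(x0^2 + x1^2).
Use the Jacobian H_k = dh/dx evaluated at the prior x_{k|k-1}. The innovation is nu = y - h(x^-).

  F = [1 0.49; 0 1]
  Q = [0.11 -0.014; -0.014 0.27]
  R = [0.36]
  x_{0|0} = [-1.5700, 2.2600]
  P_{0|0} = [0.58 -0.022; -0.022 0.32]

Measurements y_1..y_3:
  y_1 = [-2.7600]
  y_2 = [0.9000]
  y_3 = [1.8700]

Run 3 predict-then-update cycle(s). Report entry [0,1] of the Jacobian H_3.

H_jac[0,1] = -0.6220

step 1: x^-=[-0.4626, 2.2600]  P^-=[0.7453 0.1208; 0.1208 0.5900]  H_jac=[-0.2005 0.9797]  S=[0.9088]  K=[-0.0342; 0.6094]  nu=[-5.0669]  x^+=[-0.2892, -0.8276]  P^+=[0.7442 0.1398; 0.1398 0.2525]
step 2: x^-=[-0.6947, -0.8276]  P^-=[1.0518 0.2495; 0.2495 0.5225]  H_jac=[-0.6429 -0.7659]  S=[1.3470]  K=[-0.6439; -0.4162]  nu=[-0.1806]  x^+=[-0.5785, -0.7525]  P^+=[0.4933 -0.1115; -0.1115 0.2892]
step 3: x^-=[-0.9472, -0.7525]  P^-=[0.5635 0.0162; 0.0162 0.5592]  H_jac=[-0.7830 -0.6220]  S=[0.9377]  K=[-0.4813; -0.3845]  nu=[0.6603]  x^+=[-1.2650, -1.0064]  P^+=[0.3463 -0.1573; -0.1573 0.4206]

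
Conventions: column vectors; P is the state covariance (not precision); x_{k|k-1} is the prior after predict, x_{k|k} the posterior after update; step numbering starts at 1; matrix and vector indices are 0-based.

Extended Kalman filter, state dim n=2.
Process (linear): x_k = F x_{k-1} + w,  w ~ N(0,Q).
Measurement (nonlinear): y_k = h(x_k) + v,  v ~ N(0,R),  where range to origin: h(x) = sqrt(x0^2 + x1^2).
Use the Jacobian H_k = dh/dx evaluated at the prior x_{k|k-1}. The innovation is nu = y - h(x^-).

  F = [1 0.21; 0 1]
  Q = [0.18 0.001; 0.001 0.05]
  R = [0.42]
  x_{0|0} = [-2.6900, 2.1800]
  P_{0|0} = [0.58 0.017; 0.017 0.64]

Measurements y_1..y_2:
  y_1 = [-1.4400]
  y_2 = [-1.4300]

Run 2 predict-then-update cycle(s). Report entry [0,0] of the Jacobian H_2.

H_jac[0,0] = -0.0849

step 1: x^-=[-2.2322, 2.1800]  P^-=[0.7954 0.1524; 0.1524 0.6900]  H_jac=[-0.7154 0.6987]  S=[1.0116]  K=[-0.4572; 0.3688]  nu=[-4.5601]  x^+=[-0.1471, 0.4982]  P^+=[0.5839 0.3230; 0.3230 0.5524]
step 2: x^-=[-0.0425, 0.4982]  P^-=[0.9239 0.4400; 0.4400 0.6024]  H_jac=[-0.0849 0.9964]  S=[0.9503]  K=[0.3788; 0.5923]  nu=[-1.9300]  x^+=[-0.7735, -0.6450]  P^+=[0.7875 0.2268; 0.2268 0.2690]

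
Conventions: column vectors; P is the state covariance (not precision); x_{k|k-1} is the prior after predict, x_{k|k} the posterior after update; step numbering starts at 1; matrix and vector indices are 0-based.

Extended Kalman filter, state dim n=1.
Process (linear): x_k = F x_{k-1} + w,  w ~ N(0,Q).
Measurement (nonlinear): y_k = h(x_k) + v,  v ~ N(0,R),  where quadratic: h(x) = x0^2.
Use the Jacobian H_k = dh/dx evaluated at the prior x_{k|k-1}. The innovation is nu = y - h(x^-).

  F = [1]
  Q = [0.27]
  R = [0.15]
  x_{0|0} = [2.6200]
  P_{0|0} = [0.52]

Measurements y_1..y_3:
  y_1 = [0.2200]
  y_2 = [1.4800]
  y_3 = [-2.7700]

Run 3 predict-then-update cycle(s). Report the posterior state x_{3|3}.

x_post = [-0.3693]

step 1: x^-=[2.6200]  P^-=[0.7900]  H_jac=[5.2400]  S=[21.8415]  K=[0.1895]  nu=[-6.6444]  x^+=[1.3607]  P^+=[0.0054]
step 2: x^-=[1.3607]  P^-=[0.2754]  H_jac=[2.7214]  S=[2.1898]  K=[0.3423]  nu=[-0.3715]  x^+=[1.2335]  P^+=[0.0189]
step 3: x^-=[1.2335]  P^-=[0.2889]  H_jac=[2.4671]  S=[1.9082]  K=[0.3735]  nu=[-4.2916]  x^+=[-0.3693]  P^+=[0.0227]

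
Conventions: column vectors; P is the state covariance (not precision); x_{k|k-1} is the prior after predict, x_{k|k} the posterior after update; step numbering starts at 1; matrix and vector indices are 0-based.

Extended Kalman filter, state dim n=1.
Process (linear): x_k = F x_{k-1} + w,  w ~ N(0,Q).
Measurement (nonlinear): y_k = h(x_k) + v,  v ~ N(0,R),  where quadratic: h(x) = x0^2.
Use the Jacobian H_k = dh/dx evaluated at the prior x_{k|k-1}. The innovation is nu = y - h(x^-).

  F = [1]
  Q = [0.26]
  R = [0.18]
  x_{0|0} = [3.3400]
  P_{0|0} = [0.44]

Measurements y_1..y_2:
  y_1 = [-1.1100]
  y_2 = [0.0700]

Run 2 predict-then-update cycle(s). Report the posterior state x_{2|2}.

x_post = [0.8311]

step 1: x^-=[3.3400]  P^-=[0.7000]  H_jac=[6.6800]  S=[31.4157]  K=[0.1488]  nu=[-12.2656]  x^+=[1.5144]  P^+=[0.0040]
step 2: x^-=[1.5144]  P^-=[0.2640]  H_jac=[3.0287]  S=[2.6018]  K=[0.3073]  nu=[-2.2233]  x^+=[0.8311]  P^+=[0.0183]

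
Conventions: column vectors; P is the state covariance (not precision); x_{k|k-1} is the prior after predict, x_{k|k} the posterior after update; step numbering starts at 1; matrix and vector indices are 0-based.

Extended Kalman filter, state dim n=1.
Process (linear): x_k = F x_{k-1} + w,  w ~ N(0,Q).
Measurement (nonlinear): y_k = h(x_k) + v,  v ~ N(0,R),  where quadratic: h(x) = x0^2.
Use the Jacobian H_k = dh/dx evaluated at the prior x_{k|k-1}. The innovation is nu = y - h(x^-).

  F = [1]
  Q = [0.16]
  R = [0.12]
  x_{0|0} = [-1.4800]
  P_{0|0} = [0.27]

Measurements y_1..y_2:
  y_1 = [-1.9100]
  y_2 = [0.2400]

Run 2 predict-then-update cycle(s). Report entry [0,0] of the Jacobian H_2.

H_jac[0,0] = -0.2750

step 1: x^-=[-1.4800]  P^-=[0.4300]  H_jac=[-2.9600]  S=[3.8875]  K=[-0.3274]  nu=[-4.1004]  x^+=[-0.1375]  P^+=[0.0133]
step 2: x^-=[-0.1375]  P^-=[0.1733]  H_jac=[-0.2750]  S=[0.1331]  K=[-0.3580]  nu=[0.2211]  x^+=[-0.2166]  P^+=[0.1562]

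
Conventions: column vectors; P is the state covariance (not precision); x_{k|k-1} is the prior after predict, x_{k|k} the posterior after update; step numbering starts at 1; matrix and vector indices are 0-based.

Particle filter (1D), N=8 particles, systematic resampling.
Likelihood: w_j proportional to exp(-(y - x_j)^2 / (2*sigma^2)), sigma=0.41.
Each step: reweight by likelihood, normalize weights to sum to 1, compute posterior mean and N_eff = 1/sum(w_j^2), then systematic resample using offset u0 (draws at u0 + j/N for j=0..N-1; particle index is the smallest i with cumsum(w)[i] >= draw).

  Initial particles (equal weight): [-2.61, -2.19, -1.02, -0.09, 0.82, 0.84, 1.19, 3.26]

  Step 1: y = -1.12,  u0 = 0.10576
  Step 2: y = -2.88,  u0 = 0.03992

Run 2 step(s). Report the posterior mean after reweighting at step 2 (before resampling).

step 1: w=[0.0013, 0.0317, 0.9263, 0.0407, 0.0000, 0.0000, 0.0000, 0.0000]  mean=-1.0213  Neff=1.1618  idx=[2, 2, 2, 2, 2, 2, 2, 3]
step 2: w=[0.1429, 0.1429, 0.1429, 0.1429, 0.1429, 0.1429, 0.1429, 0.0000]  mean=-1.0200  Neff=7.0000  idx=[0, 1, 2, 2, 3, 4, 5, 6]

post_mean = -1.0200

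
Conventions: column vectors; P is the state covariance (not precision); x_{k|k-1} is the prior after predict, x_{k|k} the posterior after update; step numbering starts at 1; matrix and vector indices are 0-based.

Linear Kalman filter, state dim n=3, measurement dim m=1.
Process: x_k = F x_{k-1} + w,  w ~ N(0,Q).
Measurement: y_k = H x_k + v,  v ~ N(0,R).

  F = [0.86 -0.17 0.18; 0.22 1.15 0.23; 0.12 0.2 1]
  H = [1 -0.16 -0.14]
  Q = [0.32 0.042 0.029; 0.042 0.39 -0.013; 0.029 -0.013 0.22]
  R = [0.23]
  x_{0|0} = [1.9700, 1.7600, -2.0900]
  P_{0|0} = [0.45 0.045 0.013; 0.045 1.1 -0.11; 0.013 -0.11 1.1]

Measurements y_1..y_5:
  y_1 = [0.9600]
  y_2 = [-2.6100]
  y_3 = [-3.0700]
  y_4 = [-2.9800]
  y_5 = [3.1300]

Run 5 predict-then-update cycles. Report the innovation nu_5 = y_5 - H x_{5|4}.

step 1: x^-=[1.0188, 1.9767, -1.5016]  P^-=[0.7178 -0.0149 0.2691; -0.0149 1.8906 0.3847; 0.2691 0.3847 1.3318]  S=[0.9690]  K=[0.7044; -0.3832; 0.0217]  nu=[0.0472]  x^+=[1.0521, 1.9586, -1.5006]  P^+=[0.2371 0.2466 0.2542; 0.2466 1.7484 0.3928; 0.2542 0.3928 1.3313]
step 2: x^-=[0.3017, 2.1387, -0.9826]  P^-=[0.5716 0.1611 0.4425; 0.1611 3.1424 1.2792; 0.4425 1.2792 1.8546]  S=[0.8002]  K=[0.6046; -0.6508; -0.0272]  nu=[-2.7071]  x^+=[-1.3351, 3.9004, -0.9089]  P^+=[0.2790 0.4760 0.4557; 0.4760 2.8035 1.2650; 0.4557 1.2650 1.8540]
step 3: x^-=[-1.9748, 3.9827, -0.2890]  P^-=[0.5919 0.3970 0.6006; 0.3970 5.1654 2.7780; 0.6006 2.7780 2.8284]  S=[0.8389]  K=[0.5297; -0.9756; -0.2859]  nu=[-0.4984]  x^+=[-2.2388, 4.4689, -0.1465]  P^+=[0.3566 0.8305 0.7277; 0.8305 4.3670 2.5440; 0.7277 2.5440 2.7598]
step 4: x^-=[-2.7115, 4.6130, 0.4786]  P^-=[0.6261 0.7602 0.8406; 0.7602 8.1682 5.0095; 0.8406 5.0095 4.3917]  S=[0.8971]  K=[0.4312; -1.3913; -0.6418]  nu=[0.5366]  x^+=[-2.4801, 3.8665, 0.1342]  P^+=[0.4593 1.2983 1.0888; 1.2983 6.4318 4.2085; 1.0888 4.2085 4.0222]
step 5: x^-=[-2.7661, 3.9317, 0.6099]  P^-=[0.6758 1.2386 1.1745; 1.2386 12.1245 7.9428; 1.1745 7.9428 6.5131]  S=[0.9745]  K=[0.3214; -1.8608; -1.0345]  nu=[6.6105]  x^+=[-0.6412, -8.3689, -6.2287]  P^+=[0.5752 1.8214 1.4986; 1.8214 8.7503 6.0668; 1.4986 6.0668 5.4702]

innov = [6.6105]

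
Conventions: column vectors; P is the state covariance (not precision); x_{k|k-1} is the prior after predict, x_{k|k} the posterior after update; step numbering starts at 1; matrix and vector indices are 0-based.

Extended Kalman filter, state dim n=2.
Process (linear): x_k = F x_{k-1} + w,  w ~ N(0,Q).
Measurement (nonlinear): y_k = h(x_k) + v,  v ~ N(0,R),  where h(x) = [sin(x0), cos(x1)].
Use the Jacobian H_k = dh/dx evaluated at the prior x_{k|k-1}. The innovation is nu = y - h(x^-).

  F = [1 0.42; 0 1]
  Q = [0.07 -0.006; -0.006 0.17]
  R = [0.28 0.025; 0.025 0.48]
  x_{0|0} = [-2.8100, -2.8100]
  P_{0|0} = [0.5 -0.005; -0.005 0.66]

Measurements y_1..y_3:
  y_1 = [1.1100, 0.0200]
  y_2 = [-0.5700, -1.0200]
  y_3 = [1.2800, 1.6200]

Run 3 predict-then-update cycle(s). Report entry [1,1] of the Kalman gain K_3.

step 1: x^-=[-3.9902, -2.8100]  P^-=[0.6822 0.2662; 0.2662 0.8300]  H_jac=[-0.6610 0.0000; 0.0000 0.3255]  S=[0.5781 -0.0323; -0.0323 0.5680]  K=[-0.7740 0.1086; -0.2787 0.4599]  nu=[0.3596, 0.9655]  x^+=[-4.1637, -2.4662]  P^+=[0.3238 0.1007; 0.1007 0.6567]
step 2: x^-=[-5.1995, -2.4662]  P^-=[0.5941 0.3705; 0.3705 0.8267]  H_jac=[0.4681 0.0000; 0.0000 0.6252]  S=[0.4102 0.1334; 0.1334 0.8031]  K=[0.6176 0.1858; 0.2256 0.6061]  nu=[-1.4537, -0.2395]  x^+=[-6.1418, -2.9394]  P^+=[0.3793 0.1673; 0.1673 0.4743]
step 3: x^-=[-7.3764, -2.9394]  P^-=[0.6736 0.3605; 0.3605 0.6443]  H_jac=[0.4597 0.0000; 0.0000 0.2008]  S=[0.4223 0.0583; 0.0583 0.5060]  K=[0.7249 0.0596; 0.3629 0.2139]  nu=[2.1681, 2.5996]  x^+=[-5.6497, -1.5964]  P^+=[0.4448 0.2327; 0.2327 0.5565]

K[1,1] = 0.2139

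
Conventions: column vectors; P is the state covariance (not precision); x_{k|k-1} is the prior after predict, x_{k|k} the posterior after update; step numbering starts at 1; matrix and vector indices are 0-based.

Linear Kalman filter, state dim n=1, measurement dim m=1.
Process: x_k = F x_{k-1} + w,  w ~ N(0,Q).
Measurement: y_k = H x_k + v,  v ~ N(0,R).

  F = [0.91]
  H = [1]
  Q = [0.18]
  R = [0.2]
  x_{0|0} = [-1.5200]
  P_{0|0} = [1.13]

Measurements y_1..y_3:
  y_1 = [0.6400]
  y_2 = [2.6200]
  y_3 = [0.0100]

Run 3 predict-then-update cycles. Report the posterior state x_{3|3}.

x_post = [0.6589]

step 1: x^-=[-1.3832]  P^-=[1.1158]  S=[1.3158]  K=[0.8480]  nu=[2.0232]  x^+=[0.3325]  P^+=[0.1696]
step 2: x^-=[0.3025]  P^-=[0.3204]  S=[0.5204]  K=[0.6157]  nu=[2.3175]  x^+=[1.7294]  P^+=[0.1231]
step 3: x^-=[1.5738]  P^-=[0.2820]  S=[0.4820]  K=[0.5850]  nu=[-1.5638]  x^+=[0.6589]  P^+=[0.1170]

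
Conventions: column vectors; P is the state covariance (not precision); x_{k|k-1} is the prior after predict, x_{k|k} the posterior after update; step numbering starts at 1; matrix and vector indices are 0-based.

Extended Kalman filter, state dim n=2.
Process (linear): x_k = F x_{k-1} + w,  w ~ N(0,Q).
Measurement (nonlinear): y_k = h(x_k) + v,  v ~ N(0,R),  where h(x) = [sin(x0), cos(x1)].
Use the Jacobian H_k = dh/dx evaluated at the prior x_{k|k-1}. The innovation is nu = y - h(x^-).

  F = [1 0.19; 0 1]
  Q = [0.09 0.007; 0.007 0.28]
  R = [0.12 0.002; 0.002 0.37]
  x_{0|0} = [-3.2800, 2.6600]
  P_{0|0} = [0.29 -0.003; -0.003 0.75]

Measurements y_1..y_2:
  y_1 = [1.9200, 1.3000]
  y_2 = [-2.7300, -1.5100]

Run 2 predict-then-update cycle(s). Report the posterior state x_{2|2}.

x_post = [-3.2251, 2.7406]

step 1: x^-=[-2.7746, 2.6600]  P^-=[0.4059 0.1465; 0.1465 1.0300]  H_jac=[-0.9334 0.0000; 0.0000 -0.4632]  S=[0.4737 0.0653; 0.0653 0.5910]  K=[-0.7962 -0.0268; -0.1801 -0.7874]  nu=[2.2788, 2.1863]  x^+=[-4.6476, 0.5282]  P^+=[0.1024 0.0248; 0.0248 0.6297]
step 2: x^-=[-4.5473, 0.5282]  P^-=[0.2246 0.1515; 0.1515 0.9097]  H_jac=[-0.1644 0.0000; 0.0000 -0.5040]  S=[0.1261 0.0146; 0.0146 0.6011]  K=[-0.2790 -0.1203; -0.1098 -0.7601]  nu=[-3.7164, -2.3737]  x^+=[-3.2251, 2.7406]  P^+=[0.2051 0.0894; 0.0894 0.5585]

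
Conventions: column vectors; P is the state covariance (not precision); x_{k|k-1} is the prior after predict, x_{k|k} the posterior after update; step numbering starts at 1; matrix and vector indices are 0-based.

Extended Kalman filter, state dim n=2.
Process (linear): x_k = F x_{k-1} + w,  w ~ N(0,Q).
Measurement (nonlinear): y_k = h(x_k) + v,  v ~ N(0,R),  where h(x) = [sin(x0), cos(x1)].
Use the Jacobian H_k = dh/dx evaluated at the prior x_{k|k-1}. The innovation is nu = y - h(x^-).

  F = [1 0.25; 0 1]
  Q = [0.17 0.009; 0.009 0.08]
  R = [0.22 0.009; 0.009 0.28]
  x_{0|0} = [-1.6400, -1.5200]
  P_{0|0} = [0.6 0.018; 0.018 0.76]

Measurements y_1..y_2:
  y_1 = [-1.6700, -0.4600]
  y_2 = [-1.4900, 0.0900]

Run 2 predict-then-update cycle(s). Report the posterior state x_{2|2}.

x_post = [-1.4469, -1.6268]

step 1: x^-=[-2.0200, -1.5200]  P^-=[0.8265 0.2170; 0.2170 0.8400]  H_jac=[-0.4342 0.0000; 0.0000 0.9987]  S=[0.3759 -0.0851; -0.0851 1.1178]  K=[-0.9270 0.1233; -0.0822 0.7442]  nu=[-0.7692, -0.5108]  x^+=[-1.3699, -1.8369]  P^+=[0.4671 0.0262; 0.0262 0.2079]
step 2: x^-=[-1.8292, -1.8369]  P^-=[0.6632 0.0872; 0.0872 0.2879]  H_jac=[-0.2555 0.0000; 0.0000 0.9648]  S=[0.2633 -0.0125; -0.0125 0.5480]  K=[-0.6370 0.1390; -0.0606 0.5055]  nu=[-0.5232, 0.3530]  x^+=[-1.4469, -1.6268]  P^+=[0.5436 0.0344; 0.0344 0.1461]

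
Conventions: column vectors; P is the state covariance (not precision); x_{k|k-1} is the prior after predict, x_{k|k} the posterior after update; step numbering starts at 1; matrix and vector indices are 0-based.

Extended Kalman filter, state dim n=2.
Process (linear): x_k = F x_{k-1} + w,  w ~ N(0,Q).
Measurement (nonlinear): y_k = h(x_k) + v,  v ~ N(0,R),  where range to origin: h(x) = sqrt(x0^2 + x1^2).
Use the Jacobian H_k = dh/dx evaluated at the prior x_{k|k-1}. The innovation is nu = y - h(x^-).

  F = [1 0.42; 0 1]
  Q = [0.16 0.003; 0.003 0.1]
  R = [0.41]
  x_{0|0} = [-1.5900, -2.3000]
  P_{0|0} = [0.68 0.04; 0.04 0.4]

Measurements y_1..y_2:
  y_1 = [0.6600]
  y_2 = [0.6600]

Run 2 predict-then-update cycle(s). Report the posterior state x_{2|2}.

step 1: x^-=[-2.5560, -2.3000]  P^-=[0.9442 0.2110; 0.2110 0.5000]  H_jac=[-0.7434 -0.6689]  S=[1.3653]  K=[-0.6175; -0.3599]  nu=[-2.7785]  x^+=[-0.8404, -1.3001]  P^+=[0.4237 -0.0924; -0.0924 0.3232]
step 2: x^-=[-1.3865, -1.3001]  P^-=[0.5631 0.0464; 0.0464 0.4232]  H_jac=[-0.7295 -0.6840]  S=[0.9539]  K=[-0.4639; -0.3389]  nu=[-1.2407]  x^+=[-0.8110, -0.8796]  P^+=[0.3578 -0.1036; -0.1036 0.3136]

x_post = [-0.8110, -0.8796]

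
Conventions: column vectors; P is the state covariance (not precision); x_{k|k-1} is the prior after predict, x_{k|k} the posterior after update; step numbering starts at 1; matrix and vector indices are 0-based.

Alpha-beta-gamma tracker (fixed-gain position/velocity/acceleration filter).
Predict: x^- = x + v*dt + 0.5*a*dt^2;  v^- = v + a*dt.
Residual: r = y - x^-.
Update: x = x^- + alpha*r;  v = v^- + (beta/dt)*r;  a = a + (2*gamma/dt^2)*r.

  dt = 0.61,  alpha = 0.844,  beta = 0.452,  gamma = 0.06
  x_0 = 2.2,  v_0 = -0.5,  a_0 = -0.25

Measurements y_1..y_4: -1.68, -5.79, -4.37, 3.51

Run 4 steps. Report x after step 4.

x_post = 1.8111

step 1: x_pred=1.8485  r=-3.5285  x^+=-1.1296  v^+=-3.2671  a^+=-1.3879
step 2: x_pred=-3.3807  r=-2.4093  x^+=-5.4141  v^+=-5.8989  a^+=-2.1649
step 3: x_pred=-9.4153  r=5.0453  x^+=-5.1571  v^+=-3.4811  a^+=-0.5378
step 4: x_pred=-7.3806  r=10.8906  x^+=1.8111  v^+=4.2606  a^+=2.9743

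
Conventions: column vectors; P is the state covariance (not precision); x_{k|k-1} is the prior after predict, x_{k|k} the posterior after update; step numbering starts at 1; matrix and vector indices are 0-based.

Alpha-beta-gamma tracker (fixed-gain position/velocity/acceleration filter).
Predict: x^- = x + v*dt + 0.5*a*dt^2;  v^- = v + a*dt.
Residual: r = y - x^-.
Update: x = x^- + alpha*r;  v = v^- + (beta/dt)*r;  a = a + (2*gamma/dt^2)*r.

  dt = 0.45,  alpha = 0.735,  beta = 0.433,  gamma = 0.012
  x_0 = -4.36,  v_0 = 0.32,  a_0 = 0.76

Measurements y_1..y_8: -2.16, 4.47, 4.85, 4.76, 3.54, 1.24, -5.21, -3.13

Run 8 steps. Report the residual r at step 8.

step 1: x_pred=-4.1391  r=1.9790  x^+=-2.6844  v^+=2.5663  a^+=0.9946
step 2: x_pred=-1.4289  r=5.8989  x^+=2.9068  v^+=8.6899  a^+=1.6937
step 3: x_pred=6.9887  r=-2.1387  x^+=5.4168  v^+=7.3941  a^+=1.4402
step 4: x_pred=8.8899  r=-4.1299  x^+=5.8544  v^+=4.0683  a^+=0.9507
step 5: x_pred=7.7814  r=-4.2414  x^+=4.6640  v^+=0.4149  a^+=0.4480
step 6: x_pred=4.8961  r=-3.6561  x^+=2.2089  v^+=-2.9014  a^+=0.0147
step 7: x_pred=0.9047  r=-6.1147  x^+=-3.5896  v^+=-8.7785  a^+=-0.7100
step 8: x_pred=-7.6118  r=4.4818  x^+=-4.3177  v^+=-4.7855  a^+=-0.1788

resid = 4.4818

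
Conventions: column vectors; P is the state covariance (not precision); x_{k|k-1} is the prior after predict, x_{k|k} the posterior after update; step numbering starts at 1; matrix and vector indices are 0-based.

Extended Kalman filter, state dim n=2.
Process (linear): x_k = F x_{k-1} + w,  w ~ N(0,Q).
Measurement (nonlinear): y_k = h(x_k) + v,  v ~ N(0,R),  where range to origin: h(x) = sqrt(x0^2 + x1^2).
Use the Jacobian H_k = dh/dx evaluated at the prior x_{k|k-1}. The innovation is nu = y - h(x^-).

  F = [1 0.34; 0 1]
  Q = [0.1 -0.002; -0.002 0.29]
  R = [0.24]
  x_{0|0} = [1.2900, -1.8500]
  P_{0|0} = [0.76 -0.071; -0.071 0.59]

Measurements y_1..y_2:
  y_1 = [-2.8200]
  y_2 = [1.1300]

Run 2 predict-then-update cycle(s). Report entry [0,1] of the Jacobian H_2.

step 1: x^-=[0.6610, -1.8500]  P^-=[0.8799 0.1276; 0.1276 0.8800]  H_jac=[0.3365 -0.9417]  S=[1.0391]  K=[0.1693; -0.7562]  nu=[-4.7845]  x^+=[-0.1489, 1.7679]  P^+=[0.8501 0.2606; 0.2606 0.2858]
step 2: x^-=[0.4522, 1.7679]  P^-=[1.1604 0.3558; 0.3558 0.5758]  H_jac=[0.2478 0.9688]  S=[1.0225]  K=[0.6183; 0.6318]  nu=[-0.6948]  x^+=[0.0226, 1.3289]  P^+=[0.7695 -0.0436; -0.0436 0.1677]

H_jac[0,1] = 0.9688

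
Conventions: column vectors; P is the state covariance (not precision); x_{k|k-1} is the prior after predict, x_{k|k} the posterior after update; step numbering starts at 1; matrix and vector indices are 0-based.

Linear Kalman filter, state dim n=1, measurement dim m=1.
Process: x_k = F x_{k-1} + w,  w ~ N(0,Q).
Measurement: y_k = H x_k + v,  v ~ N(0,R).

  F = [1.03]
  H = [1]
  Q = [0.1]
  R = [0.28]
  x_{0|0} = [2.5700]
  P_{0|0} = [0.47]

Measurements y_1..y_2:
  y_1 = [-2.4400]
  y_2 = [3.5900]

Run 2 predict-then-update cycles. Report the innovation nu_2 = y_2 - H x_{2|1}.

innov = [4.4334]

step 1: x^-=[2.6471]  P^-=[0.5986]  S=[0.8786]  K=[0.6813]  nu=[-5.0871]  x^+=[-0.8188]  P^+=[0.1908]
step 2: x^-=[-0.8434]  P^-=[0.3024]  S=[0.5824]  K=[0.5192]  nu=[4.4334]  x^+=[1.4585]  P^+=[0.1454]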